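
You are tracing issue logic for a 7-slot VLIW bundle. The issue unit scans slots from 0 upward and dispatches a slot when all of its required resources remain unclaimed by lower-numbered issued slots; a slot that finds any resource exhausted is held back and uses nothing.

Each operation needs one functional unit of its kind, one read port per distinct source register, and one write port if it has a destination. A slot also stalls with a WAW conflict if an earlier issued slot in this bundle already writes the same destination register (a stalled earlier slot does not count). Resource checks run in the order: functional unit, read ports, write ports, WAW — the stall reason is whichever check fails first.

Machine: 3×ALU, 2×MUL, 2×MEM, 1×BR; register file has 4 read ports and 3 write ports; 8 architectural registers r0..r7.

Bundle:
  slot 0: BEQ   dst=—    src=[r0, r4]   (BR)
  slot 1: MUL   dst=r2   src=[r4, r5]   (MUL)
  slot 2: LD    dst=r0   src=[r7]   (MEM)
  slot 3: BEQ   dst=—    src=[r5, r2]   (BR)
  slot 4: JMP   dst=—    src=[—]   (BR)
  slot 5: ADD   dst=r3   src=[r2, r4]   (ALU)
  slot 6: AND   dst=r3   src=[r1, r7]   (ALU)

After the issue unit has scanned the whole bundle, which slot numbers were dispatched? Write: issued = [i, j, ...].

issued = [0, 1]

#0 BR src=r0,r4 dispatched  <A:3 Mu:2 Ld:2 B:0 rd:2 wr:3>
#1 MUL src=r4,r5 dispatched  <A:3 Mu:1 Ld:2 B:0 rd:0 wr:2>
#2 MEM src=r7 held:RD_PORT  <A:3 Mu:1 Ld:2 B:0 rd:0 wr:2>
#3 BR src=r5,r2 held:FU  <A:3 Mu:1 Ld:2 B:0 rd:0 wr:2>
#4 BR src=- held:FU  <A:3 Mu:1 Ld:2 B:0 rd:0 wr:2>
#5 ALU src=r2,r4 held:RD_PORT  <A:3 Mu:1 Ld:2 B:0 rd:0 wr:2>
#6 ALU src=r1,r7 held:RD_PORT  <A:3 Mu:1 Ld:2 B:0 rd:0 wr:2>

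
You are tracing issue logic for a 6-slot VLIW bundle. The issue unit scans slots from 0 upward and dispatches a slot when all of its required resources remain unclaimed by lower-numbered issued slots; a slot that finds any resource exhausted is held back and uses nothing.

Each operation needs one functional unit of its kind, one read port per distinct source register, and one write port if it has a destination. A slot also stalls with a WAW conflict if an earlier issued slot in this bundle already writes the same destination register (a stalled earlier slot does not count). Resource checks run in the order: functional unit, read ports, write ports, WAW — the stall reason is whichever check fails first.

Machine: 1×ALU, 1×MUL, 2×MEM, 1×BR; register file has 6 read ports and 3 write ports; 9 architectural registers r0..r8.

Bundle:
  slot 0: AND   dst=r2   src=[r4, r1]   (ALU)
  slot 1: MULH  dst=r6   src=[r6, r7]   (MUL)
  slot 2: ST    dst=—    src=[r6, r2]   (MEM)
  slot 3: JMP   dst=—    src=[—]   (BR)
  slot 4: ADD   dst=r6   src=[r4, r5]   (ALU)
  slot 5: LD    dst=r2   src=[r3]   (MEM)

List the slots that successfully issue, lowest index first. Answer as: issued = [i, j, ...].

issued = [0, 1, 2, 3]

  0. ALU→r2 ⇒ go  {0A/1Mu/2Ld/1B | 4r 2w}
  1. MUL→r6 ⇒ go  {0A/0Mu/2Ld/1B | 2r 1w}
  2. MEM ⇒ go  {0A/0Mu/1Ld/1B | 0r 1w}
  3. BR ⇒ go  {0A/0Mu/1Ld/0B | 0r 1w}
  4. ALU→r6 ⇒ no(FU)  {0A/0Mu/1Ld/0B | 0r 1w}
  5. MEM→r2 ⇒ no(RD_PORT)  {0A/0Mu/1Ld/0B | 0r 1w}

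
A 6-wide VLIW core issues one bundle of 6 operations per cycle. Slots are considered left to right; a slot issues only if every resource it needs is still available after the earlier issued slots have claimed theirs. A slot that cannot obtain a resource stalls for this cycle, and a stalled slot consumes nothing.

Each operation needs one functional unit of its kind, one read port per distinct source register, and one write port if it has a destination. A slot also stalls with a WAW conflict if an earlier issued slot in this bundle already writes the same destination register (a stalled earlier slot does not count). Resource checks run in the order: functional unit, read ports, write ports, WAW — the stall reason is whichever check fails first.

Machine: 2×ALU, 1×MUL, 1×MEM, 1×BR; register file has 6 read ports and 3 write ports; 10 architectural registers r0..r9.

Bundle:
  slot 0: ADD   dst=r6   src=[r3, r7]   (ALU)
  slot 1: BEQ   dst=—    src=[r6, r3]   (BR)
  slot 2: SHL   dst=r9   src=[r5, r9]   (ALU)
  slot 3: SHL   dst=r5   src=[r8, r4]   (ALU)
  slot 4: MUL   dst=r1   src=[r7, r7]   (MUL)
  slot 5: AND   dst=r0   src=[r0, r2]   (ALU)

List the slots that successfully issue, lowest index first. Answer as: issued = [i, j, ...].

issued = [0, 1, 2]

(0) want 1×ALU +2rd +1wr — yes → AL1|MU1|ME1|BR1|rd4|wr2
(1) want 1×BR +2rd +0wr — yes → AL1|MU1|ME1|BR0|rd2|wr2
(2) want 1×ALU +2rd +1wr — yes → AL0|MU1|ME1|BR0|rd0|wr1
(3) want 1×ALU +2rd +1wr — FU → AL0|MU1|ME1|BR0|rd0|wr1
(4) want 1×MUL +1rd +1wr — RD_PORT → AL0|MU1|ME1|BR0|rd0|wr1
(5) want 1×ALU +2rd +1wr — FU → AL0|MU1|ME1|BR0|rd0|wr1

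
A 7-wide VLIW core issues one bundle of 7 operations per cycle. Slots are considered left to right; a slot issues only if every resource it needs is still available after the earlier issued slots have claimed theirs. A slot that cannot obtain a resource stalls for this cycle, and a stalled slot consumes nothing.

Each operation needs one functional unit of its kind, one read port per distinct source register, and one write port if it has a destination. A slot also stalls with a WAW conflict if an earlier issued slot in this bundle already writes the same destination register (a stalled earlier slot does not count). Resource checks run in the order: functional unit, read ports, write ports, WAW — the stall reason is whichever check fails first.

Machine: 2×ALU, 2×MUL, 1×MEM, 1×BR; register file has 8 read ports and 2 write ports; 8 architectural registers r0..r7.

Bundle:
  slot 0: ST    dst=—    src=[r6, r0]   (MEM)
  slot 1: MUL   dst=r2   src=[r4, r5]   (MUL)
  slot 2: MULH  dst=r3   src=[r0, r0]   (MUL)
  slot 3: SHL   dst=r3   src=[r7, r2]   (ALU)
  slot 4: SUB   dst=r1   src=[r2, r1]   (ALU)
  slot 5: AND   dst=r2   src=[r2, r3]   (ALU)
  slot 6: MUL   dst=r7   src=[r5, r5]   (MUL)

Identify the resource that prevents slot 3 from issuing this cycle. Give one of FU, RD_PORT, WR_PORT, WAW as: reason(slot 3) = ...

reason(slot 3) = WR_PORT

(0) want 1×MEM +2rd +0wr — yes → AL2|MU2|ME0|BR1|rd6|wr2
(1) want 1×MUL +2rd +1wr — yes → AL2|MU1|ME0|BR1|rd4|wr1
(2) want 1×MUL +1rd +1wr — yes → AL2|MU0|ME0|BR1|rd3|wr0
(3) want 1×ALU +2rd +1wr — WR_PORT → AL2|MU0|ME0|BR1|rd3|wr0
(4) want 1×ALU +2rd +1wr — WR_PORT → AL2|MU0|ME0|BR1|rd3|wr0
(5) want 1×ALU +2rd +1wr — WR_PORT → AL2|MU0|ME0|BR1|rd3|wr0
(6) want 1×MUL +1rd +1wr — FU → AL2|MU0|ME0|BR1|rd3|wr0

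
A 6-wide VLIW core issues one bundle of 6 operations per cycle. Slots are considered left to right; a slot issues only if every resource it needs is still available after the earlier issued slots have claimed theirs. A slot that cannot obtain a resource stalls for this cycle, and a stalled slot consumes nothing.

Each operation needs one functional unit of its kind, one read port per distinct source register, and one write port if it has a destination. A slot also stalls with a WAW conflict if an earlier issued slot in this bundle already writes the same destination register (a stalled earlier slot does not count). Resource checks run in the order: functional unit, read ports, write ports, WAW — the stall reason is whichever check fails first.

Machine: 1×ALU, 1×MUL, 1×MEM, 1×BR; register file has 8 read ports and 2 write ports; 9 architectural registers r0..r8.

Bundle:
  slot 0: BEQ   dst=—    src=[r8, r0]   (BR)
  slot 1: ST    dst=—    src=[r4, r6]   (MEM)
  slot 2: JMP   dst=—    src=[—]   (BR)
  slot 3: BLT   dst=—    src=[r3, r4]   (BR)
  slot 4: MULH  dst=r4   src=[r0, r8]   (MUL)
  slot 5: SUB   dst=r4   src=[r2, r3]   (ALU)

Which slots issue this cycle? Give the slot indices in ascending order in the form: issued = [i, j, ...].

(0) want 1×BR +2rd +0wr — yes → AL1|MU1|ME1|BR0|rd6|wr2
(1) want 1×MEM +2rd +0wr — yes → AL1|MU1|ME0|BR0|rd4|wr2
(2) want 1×BR +0rd +0wr — FU → AL1|MU1|ME0|BR0|rd4|wr2
(3) want 1×BR +2rd +0wr — FU → AL1|MU1|ME0|BR0|rd4|wr2
(4) want 1×MUL +2rd +1wr — yes → AL1|MU0|ME0|BR0|rd2|wr1
(5) want 1×ALU +2rd +1wr — WAW → AL1|MU0|ME0|BR0|rd2|wr1

issued = [0, 1, 4]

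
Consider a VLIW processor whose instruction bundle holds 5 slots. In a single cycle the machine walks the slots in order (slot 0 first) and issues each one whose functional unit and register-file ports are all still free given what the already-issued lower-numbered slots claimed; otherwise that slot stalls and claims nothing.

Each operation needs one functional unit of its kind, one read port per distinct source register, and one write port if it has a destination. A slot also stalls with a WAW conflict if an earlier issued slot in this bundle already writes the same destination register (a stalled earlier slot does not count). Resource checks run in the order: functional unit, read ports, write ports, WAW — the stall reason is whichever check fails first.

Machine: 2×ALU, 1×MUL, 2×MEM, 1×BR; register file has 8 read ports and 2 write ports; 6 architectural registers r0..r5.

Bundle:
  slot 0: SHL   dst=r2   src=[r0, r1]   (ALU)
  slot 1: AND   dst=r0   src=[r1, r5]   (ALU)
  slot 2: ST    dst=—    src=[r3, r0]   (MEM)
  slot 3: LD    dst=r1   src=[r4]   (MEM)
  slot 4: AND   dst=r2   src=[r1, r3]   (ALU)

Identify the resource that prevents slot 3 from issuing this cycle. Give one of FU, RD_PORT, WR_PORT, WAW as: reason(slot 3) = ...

reason(slot 3) = WR_PORT

slot 0 (ALU): ISSUE — free A1,Mu1,Ld2,B1 rp6 wp1
slot 1 (ALU): ISSUE — free A0,Mu1,Ld2,B1 rp4 wp0
slot 2 (MEM): ISSUE — free A0,Mu1,Ld1,B1 rp2 wp0
slot 3 (MEM): stall WR_PORT — free A0,Mu1,Ld1,B1 rp2 wp0
slot 4 (ALU): stall FU — free A0,Mu1,Ld1,B1 rp2 wp0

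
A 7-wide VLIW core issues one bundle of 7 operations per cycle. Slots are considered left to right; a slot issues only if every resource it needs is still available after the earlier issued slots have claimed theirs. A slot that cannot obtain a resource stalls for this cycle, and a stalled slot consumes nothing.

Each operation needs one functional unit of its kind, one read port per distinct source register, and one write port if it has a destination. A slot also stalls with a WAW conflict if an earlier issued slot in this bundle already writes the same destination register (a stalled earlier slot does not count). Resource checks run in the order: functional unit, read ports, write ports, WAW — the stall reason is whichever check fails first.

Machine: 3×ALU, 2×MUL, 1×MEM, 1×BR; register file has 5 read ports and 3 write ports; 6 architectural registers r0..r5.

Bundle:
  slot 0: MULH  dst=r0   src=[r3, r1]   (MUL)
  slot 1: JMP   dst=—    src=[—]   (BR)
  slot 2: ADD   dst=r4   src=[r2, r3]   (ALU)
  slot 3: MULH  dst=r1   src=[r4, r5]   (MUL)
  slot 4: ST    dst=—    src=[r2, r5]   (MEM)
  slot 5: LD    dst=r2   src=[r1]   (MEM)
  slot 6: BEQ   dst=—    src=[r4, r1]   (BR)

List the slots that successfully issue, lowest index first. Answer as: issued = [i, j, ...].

issued = [0, 1, 2, 5]

  0. MUL→r0 ⇒ go  {3A/1Mu/1Ld/1B | 3r 2w}
  1. BR ⇒ go  {3A/1Mu/1Ld/0B | 3r 2w}
  2. ALU→r4 ⇒ go  {2A/1Mu/1Ld/0B | 1r 1w}
  3. MUL→r1 ⇒ no(RD_PORT)  {2A/1Mu/1Ld/0B | 1r 1w}
  4. MEM ⇒ no(RD_PORT)  {2A/1Mu/1Ld/0B | 1r 1w}
  5. MEM→r2 ⇒ go  {2A/1Mu/0Ld/0B | 0r 0w}
  6. BR ⇒ no(FU)  {2A/1Mu/0Ld/0B | 0r 0w}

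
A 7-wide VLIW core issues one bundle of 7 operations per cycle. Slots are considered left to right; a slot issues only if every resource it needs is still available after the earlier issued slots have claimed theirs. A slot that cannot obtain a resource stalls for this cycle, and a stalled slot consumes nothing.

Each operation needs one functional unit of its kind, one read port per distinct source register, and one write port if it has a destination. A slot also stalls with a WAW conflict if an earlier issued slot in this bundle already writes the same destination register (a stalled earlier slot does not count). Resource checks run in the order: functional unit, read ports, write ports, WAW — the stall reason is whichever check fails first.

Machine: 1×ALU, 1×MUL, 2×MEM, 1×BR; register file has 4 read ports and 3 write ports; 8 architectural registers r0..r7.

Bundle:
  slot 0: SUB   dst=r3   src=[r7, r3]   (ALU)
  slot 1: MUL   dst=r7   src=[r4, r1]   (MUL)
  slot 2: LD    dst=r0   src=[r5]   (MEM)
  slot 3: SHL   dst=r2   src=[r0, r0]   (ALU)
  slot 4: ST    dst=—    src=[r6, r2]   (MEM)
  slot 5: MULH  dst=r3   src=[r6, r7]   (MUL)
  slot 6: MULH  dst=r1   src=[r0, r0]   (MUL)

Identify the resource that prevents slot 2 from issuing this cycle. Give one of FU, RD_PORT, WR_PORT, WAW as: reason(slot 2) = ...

reason(slot 2) = RD_PORT

  0. ALU→r3 ⇒ go  {0A/1Mu/2Ld/1B | 2r 2w}
  1. MUL→r7 ⇒ go  {0A/0Mu/2Ld/1B | 0r 1w}
  2. MEM→r0 ⇒ no(RD_PORT)  {0A/0Mu/2Ld/1B | 0r 1w}
  3. ALU→r2 ⇒ no(FU)  {0A/0Mu/2Ld/1B | 0r 1w}
  4. MEM ⇒ no(RD_PORT)  {0A/0Mu/2Ld/1B | 0r 1w}
  5. MUL→r3 ⇒ no(FU)  {0A/0Mu/2Ld/1B | 0r 1w}
  6. MUL→r1 ⇒ no(FU)  {0A/0Mu/2Ld/1B | 0r 1w}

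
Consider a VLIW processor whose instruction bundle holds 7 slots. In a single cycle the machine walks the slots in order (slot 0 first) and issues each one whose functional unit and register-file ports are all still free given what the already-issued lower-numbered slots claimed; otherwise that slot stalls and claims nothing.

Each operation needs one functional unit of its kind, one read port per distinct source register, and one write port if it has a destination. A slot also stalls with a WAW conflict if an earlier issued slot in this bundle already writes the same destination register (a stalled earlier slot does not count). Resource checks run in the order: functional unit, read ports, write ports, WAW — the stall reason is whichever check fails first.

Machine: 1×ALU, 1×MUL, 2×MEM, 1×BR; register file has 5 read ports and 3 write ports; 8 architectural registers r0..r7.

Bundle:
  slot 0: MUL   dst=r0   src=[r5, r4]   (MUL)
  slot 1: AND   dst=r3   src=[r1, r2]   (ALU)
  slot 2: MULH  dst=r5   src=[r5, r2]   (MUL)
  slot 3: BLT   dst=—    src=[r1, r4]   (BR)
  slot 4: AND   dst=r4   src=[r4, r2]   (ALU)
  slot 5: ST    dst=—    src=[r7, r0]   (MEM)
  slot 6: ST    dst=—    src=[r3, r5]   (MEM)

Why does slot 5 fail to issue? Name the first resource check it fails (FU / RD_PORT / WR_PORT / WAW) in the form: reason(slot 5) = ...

#0 MUL src=r5,r4 dispatched  <A:1 Mu:0 Ld:2 B:1 rd:3 wr:2>
#1 ALU src=r1,r2 dispatched  <A:0 Mu:0 Ld:2 B:1 rd:1 wr:1>
#2 MUL src=r5,r2 held:FU  <A:0 Mu:0 Ld:2 B:1 rd:1 wr:1>
#3 BR src=r1,r4 held:RD_PORT  <A:0 Mu:0 Ld:2 B:1 rd:1 wr:1>
#4 ALU src=r4,r2 held:FU  <A:0 Mu:0 Ld:2 B:1 rd:1 wr:1>
#5 MEM src=r7,r0 held:RD_PORT  <A:0 Mu:0 Ld:2 B:1 rd:1 wr:1>
#6 MEM src=r3,r5 held:RD_PORT  <A:0 Mu:0 Ld:2 B:1 rd:1 wr:1>

reason(slot 5) = RD_PORT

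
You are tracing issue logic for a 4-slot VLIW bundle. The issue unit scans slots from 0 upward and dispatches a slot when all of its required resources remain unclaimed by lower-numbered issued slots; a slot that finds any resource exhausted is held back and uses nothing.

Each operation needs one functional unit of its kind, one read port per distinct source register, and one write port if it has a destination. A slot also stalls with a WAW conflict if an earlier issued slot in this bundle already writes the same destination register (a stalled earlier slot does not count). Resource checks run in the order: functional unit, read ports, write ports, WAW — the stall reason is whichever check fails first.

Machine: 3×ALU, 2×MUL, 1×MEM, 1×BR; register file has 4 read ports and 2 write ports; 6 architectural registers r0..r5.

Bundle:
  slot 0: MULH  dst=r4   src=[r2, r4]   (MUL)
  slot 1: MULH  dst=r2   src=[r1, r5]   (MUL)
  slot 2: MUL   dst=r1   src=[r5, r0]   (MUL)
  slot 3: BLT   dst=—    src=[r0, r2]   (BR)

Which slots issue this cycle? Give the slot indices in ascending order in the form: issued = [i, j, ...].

#0 MUL src=r2,r4 dispatched  <A:3 Mu:1 Ld:1 B:1 rd:2 wr:1>
#1 MUL src=r1,r5 dispatched  <A:3 Mu:0 Ld:1 B:1 rd:0 wr:0>
#2 MUL src=r5,r0 held:FU  <A:3 Mu:0 Ld:1 B:1 rd:0 wr:0>
#3 BR src=r0,r2 held:RD_PORT  <A:3 Mu:0 Ld:1 B:1 rd:0 wr:0>

issued = [0, 1]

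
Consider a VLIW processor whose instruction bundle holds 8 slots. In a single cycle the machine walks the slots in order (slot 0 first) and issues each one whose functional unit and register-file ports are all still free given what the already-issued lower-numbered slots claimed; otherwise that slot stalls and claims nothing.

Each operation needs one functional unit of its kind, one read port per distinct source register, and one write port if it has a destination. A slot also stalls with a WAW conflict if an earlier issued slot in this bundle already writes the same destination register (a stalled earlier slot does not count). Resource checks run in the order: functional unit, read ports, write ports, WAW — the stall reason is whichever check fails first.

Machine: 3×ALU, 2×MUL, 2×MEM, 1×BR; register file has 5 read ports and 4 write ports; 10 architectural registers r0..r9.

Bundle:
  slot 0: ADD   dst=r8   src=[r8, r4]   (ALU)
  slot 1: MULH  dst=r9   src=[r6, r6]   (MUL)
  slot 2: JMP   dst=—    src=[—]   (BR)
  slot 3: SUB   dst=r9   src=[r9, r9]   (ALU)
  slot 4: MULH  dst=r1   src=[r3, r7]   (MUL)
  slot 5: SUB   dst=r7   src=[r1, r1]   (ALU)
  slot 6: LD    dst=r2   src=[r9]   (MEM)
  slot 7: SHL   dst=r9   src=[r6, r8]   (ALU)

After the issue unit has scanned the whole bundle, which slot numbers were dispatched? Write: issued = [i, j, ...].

issued = [0, 1, 2, 4]

slot 0 (ALU): ISSUE — free A2,Mu2,Ld2,B1 rp3 wp3
slot 1 (MUL): ISSUE — free A2,Mu1,Ld2,B1 rp2 wp2
slot 2 (BR): ISSUE — free A2,Mu1,Ld2,B0 rp2 wp2
slot 3 (ALU): stall WAW — free A2,Mu1,Ld2,B0 rp2 wp2
slot 4 (MUL): ISSUE — free A2,Mu0,Ld2,B0 rp0 wp1
slot 5 (ALU): stall RD_PORT — free A2,Mu0,Ld2,B0 rp0 wp1
slot 6 (MEM): stall RD_PORT — free A2,Mu0,Ld2,B0 rp0 wp1
slot 7 (ALU): stall RD_PORT — free A2,Mu0,Ld2,B0 rp0 wp1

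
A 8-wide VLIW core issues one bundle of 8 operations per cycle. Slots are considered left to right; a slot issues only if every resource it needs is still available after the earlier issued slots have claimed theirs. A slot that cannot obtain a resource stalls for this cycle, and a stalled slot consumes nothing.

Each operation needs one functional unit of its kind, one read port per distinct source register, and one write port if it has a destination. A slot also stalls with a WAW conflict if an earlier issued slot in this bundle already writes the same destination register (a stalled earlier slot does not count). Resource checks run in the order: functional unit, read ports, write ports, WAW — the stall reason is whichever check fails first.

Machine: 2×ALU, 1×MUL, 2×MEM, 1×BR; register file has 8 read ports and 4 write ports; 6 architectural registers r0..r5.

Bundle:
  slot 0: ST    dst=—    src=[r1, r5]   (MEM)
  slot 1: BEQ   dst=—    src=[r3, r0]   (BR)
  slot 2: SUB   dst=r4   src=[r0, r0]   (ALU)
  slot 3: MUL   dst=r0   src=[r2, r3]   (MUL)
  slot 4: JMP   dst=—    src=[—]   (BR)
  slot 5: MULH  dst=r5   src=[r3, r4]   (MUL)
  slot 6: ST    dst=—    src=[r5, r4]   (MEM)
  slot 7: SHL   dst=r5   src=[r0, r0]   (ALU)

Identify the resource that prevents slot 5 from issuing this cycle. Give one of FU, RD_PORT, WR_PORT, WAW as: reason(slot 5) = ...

reason(slot 5) = FU

#0 MEM src=r1,r5 dispatched  <A:2 Mu:1 Ld:1 B:1 rd:6 wr:4>
#1 BR src=r3,r0 dispatched  <A:2 Mu:1 Ld:1 B:0 rd:4 wr:4>
#2 ALU src=r0,r0 dispatched  <A:1 Mu:1 Ld:1 B:0 rd:3 wr:3>
#3 MUL src=r2,r3 dispatched  <A:1 Mu:0 Ld:1 B:0 rd:1 wr:2>
#4 BR src=- held:FU  <A:1 Mu:0 Ld:1 B:0 rd:1 wr:2>
#5 MUL src=r3,r4 held:FU  <A:1 Mu:0 Ld:1 B:0 rd:1 wr:2>
#6 MEM src=r5,r4 held:RD_PORT  <A:1 Mu:0 Ld:1 B:0 rd:1 wr:2>
#7 ALU src=r0,r0 dispatched  <A:0 Mu:0 Ld:1 B:0 rd:0 wr:1>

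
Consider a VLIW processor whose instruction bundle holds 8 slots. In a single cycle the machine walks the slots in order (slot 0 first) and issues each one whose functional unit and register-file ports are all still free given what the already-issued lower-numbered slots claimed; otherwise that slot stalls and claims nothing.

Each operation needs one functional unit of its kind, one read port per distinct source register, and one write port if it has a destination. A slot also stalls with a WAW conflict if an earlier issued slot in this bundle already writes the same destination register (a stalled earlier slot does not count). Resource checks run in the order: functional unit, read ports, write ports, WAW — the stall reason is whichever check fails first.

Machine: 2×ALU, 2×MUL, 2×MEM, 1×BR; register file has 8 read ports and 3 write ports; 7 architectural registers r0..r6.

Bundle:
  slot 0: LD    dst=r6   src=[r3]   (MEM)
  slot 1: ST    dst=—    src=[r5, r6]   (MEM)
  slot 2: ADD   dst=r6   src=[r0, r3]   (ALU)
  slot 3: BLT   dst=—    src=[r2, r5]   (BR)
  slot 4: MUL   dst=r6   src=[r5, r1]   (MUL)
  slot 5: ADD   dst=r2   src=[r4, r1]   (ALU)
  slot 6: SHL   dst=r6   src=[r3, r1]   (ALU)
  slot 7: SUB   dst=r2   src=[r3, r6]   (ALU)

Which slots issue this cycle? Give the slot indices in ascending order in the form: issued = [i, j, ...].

issued = [0, 1, 3, 5]

[0] MEM needs rd=1 wr=1: ok; after: ALU=2 MUL=2 MEM=1 BR=1, R=7, W=2
[1] MEM needs rd=2 wr=0: ok; after: ALU=2 MUL=2 MEM=0 BR=1, R=5, W=2
[2] ALU needs rd=2 wr=1: WAW; after: ALU=2 MUL=2 MEM=0 BR=1, R=5, W=2
[3] BR needs rd=2 wr=0: ok; after: ALU=2 MUL=2 MEM=0 BR=0, R=3, W=2
[4] MUL needs rd=2 wr=1: WAW; after: ALU=2 MUL=2 MEM=0 BR=0, R=3, W=2
[5] ALU needs rd=2 wr=1: ok; after: ALU=1 MUL=2 MEM=0 BR=0, R=1, W=1
[6] ALU needs rd=2 wr=1: RD_PORT; after: ALU=1 MUL=2 MEM=0 BR=0, R=1, W=1
[7] ALU needs rd=2 wr=1: RD_PORT; after: ALU=1 MUL=2 MEM=0 BR=0, R=1, W=1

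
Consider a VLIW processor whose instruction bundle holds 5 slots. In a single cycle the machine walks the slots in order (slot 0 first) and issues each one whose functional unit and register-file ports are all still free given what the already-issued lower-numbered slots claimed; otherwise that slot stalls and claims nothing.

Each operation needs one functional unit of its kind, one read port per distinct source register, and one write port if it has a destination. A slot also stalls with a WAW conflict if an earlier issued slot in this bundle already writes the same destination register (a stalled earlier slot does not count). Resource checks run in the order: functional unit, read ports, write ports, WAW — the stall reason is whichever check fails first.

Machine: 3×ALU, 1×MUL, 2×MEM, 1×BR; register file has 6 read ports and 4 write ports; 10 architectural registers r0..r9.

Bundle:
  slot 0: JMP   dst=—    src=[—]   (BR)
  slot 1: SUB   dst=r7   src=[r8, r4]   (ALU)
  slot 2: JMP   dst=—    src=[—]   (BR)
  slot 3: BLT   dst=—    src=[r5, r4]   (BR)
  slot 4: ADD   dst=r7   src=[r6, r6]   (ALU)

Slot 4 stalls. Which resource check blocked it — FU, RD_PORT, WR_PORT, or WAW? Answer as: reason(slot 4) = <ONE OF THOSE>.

reason(slot 4) = WAW

slot 0 (BR): ISSUE — free A3,Mu1,Ld2,B0 rp6 wp4
slot 1 (ALU): ISSUE — free A2,Mu1,Ld2,B0 rp4 wp3
slot 2 (BR): stall FU — free A2,Mu1,Ld2,B0 rp4 wp3
slot 3 (BR): stall FU — free A2,Mu1,Ld2,B0 rp4 wp3
slot 4 (ALU): stall WAW — free A2,Mu1,Ld2,B0 rp4 wp3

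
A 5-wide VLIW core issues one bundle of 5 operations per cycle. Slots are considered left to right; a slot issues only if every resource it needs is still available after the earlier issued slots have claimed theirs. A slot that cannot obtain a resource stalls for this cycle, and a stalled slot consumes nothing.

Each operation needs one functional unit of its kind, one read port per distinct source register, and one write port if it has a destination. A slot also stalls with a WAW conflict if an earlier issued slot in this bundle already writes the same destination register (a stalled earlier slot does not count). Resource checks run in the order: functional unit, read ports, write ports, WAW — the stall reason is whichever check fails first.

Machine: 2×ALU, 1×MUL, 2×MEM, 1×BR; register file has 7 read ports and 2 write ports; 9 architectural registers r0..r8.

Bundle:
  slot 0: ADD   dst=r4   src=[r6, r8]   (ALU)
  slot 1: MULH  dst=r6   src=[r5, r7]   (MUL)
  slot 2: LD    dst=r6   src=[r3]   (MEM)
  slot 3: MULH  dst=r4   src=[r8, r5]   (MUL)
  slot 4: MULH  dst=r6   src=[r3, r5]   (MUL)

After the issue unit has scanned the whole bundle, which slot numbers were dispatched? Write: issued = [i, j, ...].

issued = [0, 1]

  0. ALU→r4 ⇒ go  {1A/1Mu/2Ld/1B | 5r 1w}
  1. MUL→r6 ⇒ go  {1A/0Mu/2Ld/1B | 3r 0w}
  2. MEM→r6 ⇒ no(WR_PORT)  {1A/0Mu/2Ld/1B | 3r 0w}
  3. MUL→r4 ⇒ no(FU)  {1A/0Mu/2Ld/1B | 3r 0w}
  4. MUL→r6 ⇒ no(FU)  {1A/0Mu/2Ld/1B | 3r 0w}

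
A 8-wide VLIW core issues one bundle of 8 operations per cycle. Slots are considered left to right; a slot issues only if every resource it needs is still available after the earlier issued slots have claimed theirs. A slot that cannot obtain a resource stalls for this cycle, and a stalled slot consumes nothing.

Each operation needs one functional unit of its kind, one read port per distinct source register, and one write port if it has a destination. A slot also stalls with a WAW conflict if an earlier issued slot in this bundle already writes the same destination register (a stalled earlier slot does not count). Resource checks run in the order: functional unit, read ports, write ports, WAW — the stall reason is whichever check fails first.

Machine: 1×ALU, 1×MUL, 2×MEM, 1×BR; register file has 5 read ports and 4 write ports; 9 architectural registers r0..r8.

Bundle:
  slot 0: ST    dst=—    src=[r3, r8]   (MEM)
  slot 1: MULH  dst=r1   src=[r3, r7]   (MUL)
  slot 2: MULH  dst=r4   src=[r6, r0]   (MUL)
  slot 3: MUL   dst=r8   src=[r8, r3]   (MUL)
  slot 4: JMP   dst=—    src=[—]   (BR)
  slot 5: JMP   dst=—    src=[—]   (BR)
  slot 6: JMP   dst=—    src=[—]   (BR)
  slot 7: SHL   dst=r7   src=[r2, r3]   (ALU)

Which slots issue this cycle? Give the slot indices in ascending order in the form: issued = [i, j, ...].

(0) want 1×MEM +2rd +0wr — yes → AL1|MU1|ME1|BR1|rd3|wr4
(1) want 1×MUL +2rd +1wr — yes → AL1|MU0|ME1|BR1|rd1|wr3
(2) want 1×MUL +2rd +1wr — FU → AL1|MU0|ME1|BR1|rd1|wr3
(3) want 1×MUL +2rd +1wr — FU → AL1|MU0|ME1|BR1|rd1|wr3
(4) want 1×BR +0rd +0wr — yes → AL1|MU0|ME1|BR0|rd1|wr3
(5) want 1×BR +0rd +0wr — FU → AL1|MU0|ME1|BR0|rd1|wr3
(6) want 1×BR +0rd +0wr — FU → AL1|MU0|ME1|BR0|rd1|wr3
(7) want 1×ALU +2rd +1wr — RD_PORT → AL1|MU0|ME1|BR0|rd1|wr3

issued = [0, 1, 4]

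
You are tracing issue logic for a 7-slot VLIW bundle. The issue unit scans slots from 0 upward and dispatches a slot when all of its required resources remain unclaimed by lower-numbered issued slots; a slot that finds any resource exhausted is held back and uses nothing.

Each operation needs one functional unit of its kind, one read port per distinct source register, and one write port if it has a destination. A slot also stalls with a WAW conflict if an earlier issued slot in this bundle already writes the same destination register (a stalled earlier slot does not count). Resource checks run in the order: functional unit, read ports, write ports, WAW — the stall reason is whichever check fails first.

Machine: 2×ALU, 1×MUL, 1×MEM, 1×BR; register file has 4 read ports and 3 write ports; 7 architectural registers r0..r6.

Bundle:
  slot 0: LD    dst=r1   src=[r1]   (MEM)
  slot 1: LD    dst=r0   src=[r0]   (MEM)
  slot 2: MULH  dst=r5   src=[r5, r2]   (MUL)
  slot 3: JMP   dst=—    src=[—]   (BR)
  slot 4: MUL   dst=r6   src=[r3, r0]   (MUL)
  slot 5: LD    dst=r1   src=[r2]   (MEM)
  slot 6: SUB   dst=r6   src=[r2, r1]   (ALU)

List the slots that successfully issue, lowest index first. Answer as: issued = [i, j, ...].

#0 MEM src=r1 dispatched  <A:2 Mu:1 Ld:0 B:1 rd:3 wr:2>
#1 MEM src=r0 held:FU  <A:2 Mu:1 Ld:0 B:1 rd:3 wr:2>
#2 MUL src=r5,r2 dispatched  <A:2 Mu:0 Ld:0 B:1 rd:1 wr:1>
#3 BR src=- dispatched  <A:2 Mu:0 Ld:0 B:0 rd:1 wr:1>
#4 MUL src=r3,r0 held:FU  <A:2 Mu:0 Ld:0 B:0 rd:1 wr:1>
#5 MEM src=r2 held:FU  <A:2 Mu:0 Ld:0 B:0 rd:1 wr:1>
#6 ALU src=r2,r1 held:RD_PORT  <A:2 Mu:0 Ld:0 B:0 rd:1 wr:1>

issued = [0, 2, 3]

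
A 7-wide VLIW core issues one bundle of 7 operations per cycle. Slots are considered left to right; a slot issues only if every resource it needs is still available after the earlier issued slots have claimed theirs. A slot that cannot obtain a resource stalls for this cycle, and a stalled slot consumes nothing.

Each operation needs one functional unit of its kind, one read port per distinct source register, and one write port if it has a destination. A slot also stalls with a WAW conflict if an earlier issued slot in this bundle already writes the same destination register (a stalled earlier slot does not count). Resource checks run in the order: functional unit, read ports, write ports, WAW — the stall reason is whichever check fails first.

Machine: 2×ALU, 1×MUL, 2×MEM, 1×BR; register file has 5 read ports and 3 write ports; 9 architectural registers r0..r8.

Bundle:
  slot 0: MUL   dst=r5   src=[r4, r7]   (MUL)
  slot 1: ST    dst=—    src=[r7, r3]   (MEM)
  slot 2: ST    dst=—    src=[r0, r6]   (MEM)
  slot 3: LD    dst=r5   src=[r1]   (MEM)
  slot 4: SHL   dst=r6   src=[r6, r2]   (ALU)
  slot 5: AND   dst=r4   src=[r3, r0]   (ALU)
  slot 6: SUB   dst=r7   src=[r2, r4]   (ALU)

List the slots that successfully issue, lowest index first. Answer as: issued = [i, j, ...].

issued = [0, 1]

slot 0 (MUL): ISSUE — free A2,Mu0,Ld2,B1 rp3 wp2
slot 1 (MEM): ISSUE — free A2,Mu0,Ld1,B1 rp1 wp2
slot 2 (MEM): stall RD_PORT — free A2,Mu0,Ld1,B1 rp1 wp2
slot 3 (MEM): stall WAW — free A2,Mu0,Ld1,B1 rp1 wp2
slot 4 (ALU): stall RD_PORT — free A2,Mu0,Ld1,B1 rp1 wp2
slot 5 (ALU): stall RD_PORT — free A2,Mu0,Ld1,B1 rp1 wp2
slot 6 (ALU): stall RD_PORT — free A2,Mu0,Ld1,B1 rp1 wp2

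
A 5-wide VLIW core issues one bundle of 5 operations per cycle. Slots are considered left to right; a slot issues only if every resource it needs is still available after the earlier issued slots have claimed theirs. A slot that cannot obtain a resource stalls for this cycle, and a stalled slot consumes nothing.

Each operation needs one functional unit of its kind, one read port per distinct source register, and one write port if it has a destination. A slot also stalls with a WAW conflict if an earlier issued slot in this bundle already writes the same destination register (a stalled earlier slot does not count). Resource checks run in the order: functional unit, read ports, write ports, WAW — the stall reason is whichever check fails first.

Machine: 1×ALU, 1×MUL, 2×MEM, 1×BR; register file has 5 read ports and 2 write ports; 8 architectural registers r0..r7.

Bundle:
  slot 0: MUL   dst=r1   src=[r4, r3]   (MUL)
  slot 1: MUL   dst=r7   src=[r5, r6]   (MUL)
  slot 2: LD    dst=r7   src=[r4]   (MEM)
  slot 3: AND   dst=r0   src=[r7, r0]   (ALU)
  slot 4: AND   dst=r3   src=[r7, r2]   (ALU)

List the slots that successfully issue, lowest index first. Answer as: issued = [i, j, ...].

issued = [0, 2]

slot 0 (MUL): ISSUE — free A1,Mu0,Ld2,B1 rp3 wp1
slot 1 (MUL): stall FU — free A1,Mu0,Ld2,B1 rp3 wp1
slot 2 (MEM): ISSUE — free A1,Mu0,Ld1,B1 rp2 wp0
slot 3 (ALU): stall WR_PORT — free A1,Mu0,Ld1,B1 rp2 wp0
slot 4 (ALU): stall WR_PORT — free A1,Mu0,Ld1,B1 rp2 wp0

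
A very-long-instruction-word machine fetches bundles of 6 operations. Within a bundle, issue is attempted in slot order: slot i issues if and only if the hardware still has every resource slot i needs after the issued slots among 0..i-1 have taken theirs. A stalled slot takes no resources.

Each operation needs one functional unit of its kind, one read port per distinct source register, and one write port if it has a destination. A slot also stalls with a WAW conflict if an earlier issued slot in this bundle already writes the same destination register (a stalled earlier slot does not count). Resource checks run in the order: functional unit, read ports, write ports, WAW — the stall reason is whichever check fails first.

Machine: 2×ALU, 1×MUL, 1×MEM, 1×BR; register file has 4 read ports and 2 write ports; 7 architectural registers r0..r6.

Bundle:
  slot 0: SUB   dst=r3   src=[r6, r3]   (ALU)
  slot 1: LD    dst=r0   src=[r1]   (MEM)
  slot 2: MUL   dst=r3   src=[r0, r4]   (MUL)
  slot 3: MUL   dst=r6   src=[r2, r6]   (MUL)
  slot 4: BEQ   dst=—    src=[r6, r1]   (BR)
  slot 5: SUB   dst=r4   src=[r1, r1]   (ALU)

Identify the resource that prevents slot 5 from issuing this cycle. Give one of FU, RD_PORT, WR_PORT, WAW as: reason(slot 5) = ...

#0 ALU src=r6,r3 dispatched  <A:1 Mu:1 Ld:1 B:1 rd:2 wr:1>
#1 MEM src=r1 dispatched  <A:1 Mu:1 Ld:0 B:1 rd:1 wr:0>
#2 MUL src=r0,r4 held:RD_PORT  <A:1 Mu:1 Ld:0 B:1 rd:1 wr:0>
#3 MUL src=r2,r6 held:RD_PORT  <A:1 Mu:1 Ld:0 B:1 rd:1 wr:0>
#4 BR src=r6,r1 held:RD_PORT  <A:1 Mu:1 Ld:0 B:1 rd:1 wr:0>
#5 ALU src=r1,r1 held:WR_PORT  <A:1 Mu:1 Ld:0 B:1 rd:1 wr:0>

reason(slot 5) = WR_PORT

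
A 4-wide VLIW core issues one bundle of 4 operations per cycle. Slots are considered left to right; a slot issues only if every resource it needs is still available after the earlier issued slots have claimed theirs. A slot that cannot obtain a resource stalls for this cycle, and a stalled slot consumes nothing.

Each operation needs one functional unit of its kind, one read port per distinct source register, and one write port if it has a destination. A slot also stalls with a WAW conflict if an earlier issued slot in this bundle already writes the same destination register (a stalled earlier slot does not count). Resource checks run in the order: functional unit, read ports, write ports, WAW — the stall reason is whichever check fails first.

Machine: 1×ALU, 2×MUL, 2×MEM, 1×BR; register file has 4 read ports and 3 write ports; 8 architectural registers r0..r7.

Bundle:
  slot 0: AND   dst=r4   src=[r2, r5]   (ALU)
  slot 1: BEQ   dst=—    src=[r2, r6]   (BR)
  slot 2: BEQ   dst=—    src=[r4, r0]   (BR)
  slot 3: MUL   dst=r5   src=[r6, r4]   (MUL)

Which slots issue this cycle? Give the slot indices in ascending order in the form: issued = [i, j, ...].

issued = [0, 1]

  0. ALU→r4 ⇒ go  {0A/2Mu/2Ld/1B | 2r 2w}
  1. BR ⇒ go  {0A/2Mu/2Ld/0B | 0r 2w}
  2. BR ⇒ no(FU)  {0A/2Mu/2Ld/0B | 0r 2w}
  3. MUL→r5 ⇒ no(RD_PORT)  {0A/2Mu/2Ld/0B | 0r 2w}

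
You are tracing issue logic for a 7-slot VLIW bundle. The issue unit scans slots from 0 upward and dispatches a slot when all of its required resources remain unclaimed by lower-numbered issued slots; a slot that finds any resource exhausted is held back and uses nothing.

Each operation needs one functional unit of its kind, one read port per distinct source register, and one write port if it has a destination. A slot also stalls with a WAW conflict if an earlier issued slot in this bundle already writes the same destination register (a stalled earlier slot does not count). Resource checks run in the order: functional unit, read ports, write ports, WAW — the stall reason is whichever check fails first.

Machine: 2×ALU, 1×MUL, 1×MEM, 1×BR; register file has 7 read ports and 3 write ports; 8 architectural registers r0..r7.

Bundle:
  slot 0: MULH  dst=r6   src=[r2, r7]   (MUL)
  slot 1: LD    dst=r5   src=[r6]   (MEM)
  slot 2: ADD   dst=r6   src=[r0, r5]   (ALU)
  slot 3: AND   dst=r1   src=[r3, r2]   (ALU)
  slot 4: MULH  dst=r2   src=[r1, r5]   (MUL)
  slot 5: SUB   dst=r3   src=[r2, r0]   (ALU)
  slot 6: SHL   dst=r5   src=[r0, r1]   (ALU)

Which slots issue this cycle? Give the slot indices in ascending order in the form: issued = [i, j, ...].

issued = [0, 1, 3]

(0) want 1×MUL +2rd +1wr — yes → AL2|MU0|ME1|BR1|rd5|wr2
(1) want 1×MEM +1rd +1wr — yes → AL2|MU0|ME0|BR1|rd4|wr1
(2) want 1×ALU +2rd +1wr — WAW → AL2|MU0|ME0|BR1|rd4|wr1
(3) want 1×ALU +2rd +1wr — yes → AL1|MU0|ME0|BR1|rd2|wr0
(4) want 1×MUL +2rd +1wr — FU → AL1|MU0|ME0|BR1|rd2|wr0
(5) want 1×ALU +2rd +1wr — WR_PORT → AL1|MU0|ME0|BR1|rd2|wr0
(6) want 1×ALU +2rd +1wr — WR_PORT → AL1|MU0|ME0|BR1|rd2|wr0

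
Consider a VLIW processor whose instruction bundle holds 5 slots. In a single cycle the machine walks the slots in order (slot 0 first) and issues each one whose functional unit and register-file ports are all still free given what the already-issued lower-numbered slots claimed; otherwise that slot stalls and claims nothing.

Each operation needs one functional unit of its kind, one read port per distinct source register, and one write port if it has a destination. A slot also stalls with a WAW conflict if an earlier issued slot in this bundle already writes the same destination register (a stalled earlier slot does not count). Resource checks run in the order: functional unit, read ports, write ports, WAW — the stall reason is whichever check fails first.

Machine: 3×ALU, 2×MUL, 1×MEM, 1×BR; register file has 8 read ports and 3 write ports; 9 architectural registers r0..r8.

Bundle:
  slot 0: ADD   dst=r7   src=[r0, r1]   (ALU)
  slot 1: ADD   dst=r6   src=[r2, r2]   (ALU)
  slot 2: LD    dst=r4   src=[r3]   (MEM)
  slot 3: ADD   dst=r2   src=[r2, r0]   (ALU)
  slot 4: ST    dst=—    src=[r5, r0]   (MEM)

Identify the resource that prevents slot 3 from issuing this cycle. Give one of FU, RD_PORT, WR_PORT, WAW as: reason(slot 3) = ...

reason(slot 3) = WR_PORT

[0] ALU needs rd=2 wr=1: ok; after: ALU=2 MUL=2 MEM=1 BR=1, R=6, W=2
[1] ALU needs rd=1 wr=1: ok; after: ALU=1 MUL=2 MEM=1 BR=1, R=5, W=1
[2] MEM needs rd=1 wr=1: ok; after: ALU=1 MUL=2 MEM=0 BR=1, R=4, W=0
[3] ALU needs rd=2 wr=1: WR_PORT; after: ALU=1 MUL=2 MEM=0 BR=1, R=4, W=0
[4] MEM needs rd=2 wr=0: FU; after: ALU=1 MUL=2 MEM=0 BR=1, R=4, W=0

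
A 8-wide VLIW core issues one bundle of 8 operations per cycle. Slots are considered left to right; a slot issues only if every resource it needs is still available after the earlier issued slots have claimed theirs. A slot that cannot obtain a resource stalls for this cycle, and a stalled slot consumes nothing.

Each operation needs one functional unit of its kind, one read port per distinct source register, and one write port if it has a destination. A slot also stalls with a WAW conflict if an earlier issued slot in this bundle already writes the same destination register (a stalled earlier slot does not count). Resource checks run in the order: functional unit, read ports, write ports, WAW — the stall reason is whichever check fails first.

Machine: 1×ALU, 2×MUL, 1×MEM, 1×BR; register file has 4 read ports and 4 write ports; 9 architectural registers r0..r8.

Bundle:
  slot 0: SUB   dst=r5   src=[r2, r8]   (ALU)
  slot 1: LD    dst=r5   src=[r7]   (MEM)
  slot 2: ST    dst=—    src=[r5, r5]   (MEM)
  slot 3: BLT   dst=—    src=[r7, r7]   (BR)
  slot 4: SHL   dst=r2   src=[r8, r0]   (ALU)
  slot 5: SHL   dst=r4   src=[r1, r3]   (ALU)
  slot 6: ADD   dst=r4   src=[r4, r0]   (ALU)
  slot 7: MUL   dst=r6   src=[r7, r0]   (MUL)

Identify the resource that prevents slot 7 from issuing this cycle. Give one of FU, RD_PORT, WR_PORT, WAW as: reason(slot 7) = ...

reason(slot 7) = RD_PORT

  0. ALU→r5 ⇒ go  {0A/2Mu/1Ld/1B | 2r 3w}
  1. MEM→r5 ⇒ no(WAW)  {0A/2Mu/1Ld/1B | 2r 3w}
  2. MEM ⇒ go  {0A/2Mu/0Ld/1B | 1r 3w}
  3. BR ⇒ go  {0A/2Mu/0Ld/0B | 0r 3w}
  4. ALU→r2 ⇒ no(FU)  {0A/2Mu/0Ld/0B | 0r 3w}
  5. ALU→r4 ⇒ no(FU)  {0A/2Mu/0Ld/0B | 0r 3w}
  6. ALU→r4 ⇒ no(FU)  {0A/2Mu/0Ld/0B | 0r 3w}
  7. MUL→r6 ⇒ no(RD_PORT)  {0A/2Mu/0Ld/0B | 0r 3w}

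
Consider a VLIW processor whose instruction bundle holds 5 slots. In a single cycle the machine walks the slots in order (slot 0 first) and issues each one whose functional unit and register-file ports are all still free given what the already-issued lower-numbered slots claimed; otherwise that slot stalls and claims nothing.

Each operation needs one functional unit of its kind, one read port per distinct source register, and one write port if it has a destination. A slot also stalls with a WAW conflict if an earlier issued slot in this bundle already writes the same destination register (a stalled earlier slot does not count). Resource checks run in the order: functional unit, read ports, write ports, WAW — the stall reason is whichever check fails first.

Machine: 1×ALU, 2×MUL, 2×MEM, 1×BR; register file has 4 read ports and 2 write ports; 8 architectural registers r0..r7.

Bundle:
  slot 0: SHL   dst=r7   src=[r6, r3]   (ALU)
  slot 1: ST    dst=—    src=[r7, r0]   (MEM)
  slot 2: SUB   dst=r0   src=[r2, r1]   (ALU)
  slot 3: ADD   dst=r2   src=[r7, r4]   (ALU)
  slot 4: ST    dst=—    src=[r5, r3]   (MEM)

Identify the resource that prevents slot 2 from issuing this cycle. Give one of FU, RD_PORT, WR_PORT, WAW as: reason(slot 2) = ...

[0] ALU needs rd=2 wr=1: ok; after: ALU=0 MUL=2 MEM=2 BR=1, R=2, W=1
[1] MEM needs rd=2 wr=0: ok; after: ALU=0 MUL=2 MEM=1 BR=1, R=0, W=1
[2] ALU needs rd=2 wr=1: FU; after: ALU=0 MUL=2 MEM=1 BR=1, R=0, W=1
[3] ALU needs rd=2 wr=1: FU; after: ALU=0 MUL=2 MEM=1 BR=1, R=0, W=1
[4] MEM needs rd=2 wr=0: RD_PORT; after: ALU=0 MUL=2 MEM=1 BR=1, R=0, W=1

reason(slot 2) = FU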